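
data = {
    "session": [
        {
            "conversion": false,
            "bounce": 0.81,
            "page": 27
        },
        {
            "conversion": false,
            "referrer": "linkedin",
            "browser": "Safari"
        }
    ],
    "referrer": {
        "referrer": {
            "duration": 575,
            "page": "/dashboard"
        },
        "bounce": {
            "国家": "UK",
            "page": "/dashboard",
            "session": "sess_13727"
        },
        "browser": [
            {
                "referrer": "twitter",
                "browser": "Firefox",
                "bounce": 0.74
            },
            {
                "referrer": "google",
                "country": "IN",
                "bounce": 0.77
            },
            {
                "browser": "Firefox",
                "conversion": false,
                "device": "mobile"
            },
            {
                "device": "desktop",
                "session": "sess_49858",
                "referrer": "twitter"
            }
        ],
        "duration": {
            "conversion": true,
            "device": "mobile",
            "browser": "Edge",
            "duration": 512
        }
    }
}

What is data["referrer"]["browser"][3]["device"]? "desktop"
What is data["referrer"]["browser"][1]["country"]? "IN"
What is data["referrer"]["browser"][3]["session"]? "sess_49858"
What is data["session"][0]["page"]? 27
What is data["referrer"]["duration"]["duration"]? 512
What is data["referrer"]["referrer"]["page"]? "/dashboard"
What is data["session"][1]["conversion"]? False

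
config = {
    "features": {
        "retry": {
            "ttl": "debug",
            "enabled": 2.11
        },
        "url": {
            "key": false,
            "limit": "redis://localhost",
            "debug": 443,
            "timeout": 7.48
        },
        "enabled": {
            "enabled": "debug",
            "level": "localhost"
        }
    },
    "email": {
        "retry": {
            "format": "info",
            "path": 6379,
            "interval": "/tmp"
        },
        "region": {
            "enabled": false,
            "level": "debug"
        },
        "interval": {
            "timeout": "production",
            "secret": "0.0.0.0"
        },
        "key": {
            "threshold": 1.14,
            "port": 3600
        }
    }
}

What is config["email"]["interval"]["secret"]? "0.0.0.0"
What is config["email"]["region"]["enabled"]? False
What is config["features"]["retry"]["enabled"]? 2.11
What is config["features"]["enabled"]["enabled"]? "debug"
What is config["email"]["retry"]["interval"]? "/tmp"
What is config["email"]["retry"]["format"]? "info"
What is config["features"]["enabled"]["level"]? "localhost"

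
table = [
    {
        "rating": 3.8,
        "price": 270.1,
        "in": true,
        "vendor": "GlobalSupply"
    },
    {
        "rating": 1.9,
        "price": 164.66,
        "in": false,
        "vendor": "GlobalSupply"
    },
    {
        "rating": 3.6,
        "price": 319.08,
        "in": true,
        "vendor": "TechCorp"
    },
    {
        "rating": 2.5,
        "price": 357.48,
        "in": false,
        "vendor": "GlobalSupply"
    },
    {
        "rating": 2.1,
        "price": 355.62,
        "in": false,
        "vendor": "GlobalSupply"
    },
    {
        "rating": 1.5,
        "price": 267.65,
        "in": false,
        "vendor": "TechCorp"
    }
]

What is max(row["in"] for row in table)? True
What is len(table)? 6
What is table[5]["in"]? False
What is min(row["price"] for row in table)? 164.66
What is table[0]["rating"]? 3.8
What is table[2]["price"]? 319.08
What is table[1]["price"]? 164.66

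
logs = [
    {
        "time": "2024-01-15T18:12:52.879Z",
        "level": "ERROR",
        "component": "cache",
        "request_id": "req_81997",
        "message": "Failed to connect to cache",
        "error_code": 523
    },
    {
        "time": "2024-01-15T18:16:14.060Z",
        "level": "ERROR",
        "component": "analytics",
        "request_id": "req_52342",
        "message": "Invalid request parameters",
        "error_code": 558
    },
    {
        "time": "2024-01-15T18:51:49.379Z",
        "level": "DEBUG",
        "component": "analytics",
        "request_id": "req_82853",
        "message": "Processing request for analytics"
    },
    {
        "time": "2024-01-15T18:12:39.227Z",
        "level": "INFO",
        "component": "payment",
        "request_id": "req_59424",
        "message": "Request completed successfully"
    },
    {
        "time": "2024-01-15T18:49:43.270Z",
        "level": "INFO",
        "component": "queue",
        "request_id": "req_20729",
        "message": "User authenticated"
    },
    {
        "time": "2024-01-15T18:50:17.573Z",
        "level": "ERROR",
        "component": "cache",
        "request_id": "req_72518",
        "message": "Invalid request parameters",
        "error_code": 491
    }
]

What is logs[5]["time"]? "2024-01-15T18:50:17.573Z"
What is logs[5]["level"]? "ERROR"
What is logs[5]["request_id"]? "req_72518"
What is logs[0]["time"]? "2024-01-15T18:12:52.879Z"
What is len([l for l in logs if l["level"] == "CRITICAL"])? 0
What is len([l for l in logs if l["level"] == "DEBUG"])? 1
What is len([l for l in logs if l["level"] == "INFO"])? 2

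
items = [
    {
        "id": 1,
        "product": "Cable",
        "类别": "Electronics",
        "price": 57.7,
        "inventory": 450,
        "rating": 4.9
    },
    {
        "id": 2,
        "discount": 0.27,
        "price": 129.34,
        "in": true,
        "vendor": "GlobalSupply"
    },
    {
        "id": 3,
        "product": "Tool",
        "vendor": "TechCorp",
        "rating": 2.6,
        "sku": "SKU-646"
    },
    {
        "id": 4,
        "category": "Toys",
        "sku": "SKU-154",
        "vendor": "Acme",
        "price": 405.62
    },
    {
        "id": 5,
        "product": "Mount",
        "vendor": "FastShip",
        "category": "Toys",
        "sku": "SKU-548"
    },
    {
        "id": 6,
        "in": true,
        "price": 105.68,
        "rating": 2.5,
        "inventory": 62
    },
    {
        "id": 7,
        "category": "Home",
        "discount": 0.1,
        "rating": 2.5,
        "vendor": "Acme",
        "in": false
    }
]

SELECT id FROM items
[1, 2, 3, 4, 5, 6, 7]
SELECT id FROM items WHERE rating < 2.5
[]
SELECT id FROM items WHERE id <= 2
[1, 2]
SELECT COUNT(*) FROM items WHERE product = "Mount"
1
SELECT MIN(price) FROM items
57.7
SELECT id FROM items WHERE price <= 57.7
[1]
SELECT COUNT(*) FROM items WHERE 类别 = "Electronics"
1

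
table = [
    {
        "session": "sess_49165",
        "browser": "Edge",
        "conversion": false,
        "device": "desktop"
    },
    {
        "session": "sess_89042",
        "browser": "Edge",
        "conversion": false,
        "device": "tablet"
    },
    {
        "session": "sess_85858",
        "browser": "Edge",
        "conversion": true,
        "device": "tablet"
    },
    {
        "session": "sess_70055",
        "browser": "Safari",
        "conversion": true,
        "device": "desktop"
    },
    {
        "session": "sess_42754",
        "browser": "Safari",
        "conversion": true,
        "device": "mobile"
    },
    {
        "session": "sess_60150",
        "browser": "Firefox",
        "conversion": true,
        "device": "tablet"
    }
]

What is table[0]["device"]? "desktop"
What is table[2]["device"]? "tablet"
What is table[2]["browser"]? "Edge"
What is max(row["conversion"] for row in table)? True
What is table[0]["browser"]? "Edge"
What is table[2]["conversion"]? True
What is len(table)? 6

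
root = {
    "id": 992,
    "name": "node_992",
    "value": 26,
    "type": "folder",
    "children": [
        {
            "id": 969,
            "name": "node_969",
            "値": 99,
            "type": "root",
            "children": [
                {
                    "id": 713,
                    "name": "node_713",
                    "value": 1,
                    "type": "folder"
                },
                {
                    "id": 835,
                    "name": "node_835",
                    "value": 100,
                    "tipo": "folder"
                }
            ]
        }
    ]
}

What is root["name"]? "node_992"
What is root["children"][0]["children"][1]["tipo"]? "folder"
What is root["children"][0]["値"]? 99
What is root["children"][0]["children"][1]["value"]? 100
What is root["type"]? "folder"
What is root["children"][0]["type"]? "root"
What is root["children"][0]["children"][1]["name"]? "node_835"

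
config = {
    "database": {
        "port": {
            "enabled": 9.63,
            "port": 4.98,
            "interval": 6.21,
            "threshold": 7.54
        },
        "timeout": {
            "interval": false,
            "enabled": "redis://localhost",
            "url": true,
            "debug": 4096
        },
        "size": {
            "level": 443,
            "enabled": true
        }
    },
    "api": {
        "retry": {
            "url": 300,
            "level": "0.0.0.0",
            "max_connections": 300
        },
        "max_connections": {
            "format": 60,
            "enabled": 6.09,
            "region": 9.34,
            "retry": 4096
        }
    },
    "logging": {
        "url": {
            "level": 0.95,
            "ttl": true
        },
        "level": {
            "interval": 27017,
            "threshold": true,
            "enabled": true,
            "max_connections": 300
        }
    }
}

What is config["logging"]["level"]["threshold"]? True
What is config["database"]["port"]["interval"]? 6.21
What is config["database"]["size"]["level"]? 443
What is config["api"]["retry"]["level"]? "0.0.0.0"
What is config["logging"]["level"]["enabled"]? True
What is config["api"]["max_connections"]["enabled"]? 6.09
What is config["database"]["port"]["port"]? 4.98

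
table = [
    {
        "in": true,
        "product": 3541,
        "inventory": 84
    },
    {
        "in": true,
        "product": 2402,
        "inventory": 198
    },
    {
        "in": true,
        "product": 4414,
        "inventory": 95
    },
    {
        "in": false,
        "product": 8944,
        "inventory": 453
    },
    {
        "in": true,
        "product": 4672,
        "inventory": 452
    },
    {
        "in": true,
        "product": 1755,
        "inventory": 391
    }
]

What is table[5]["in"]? True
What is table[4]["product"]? 4672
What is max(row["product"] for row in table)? 8944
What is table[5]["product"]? 1755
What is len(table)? 6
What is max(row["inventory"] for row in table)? 453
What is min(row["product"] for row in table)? 1755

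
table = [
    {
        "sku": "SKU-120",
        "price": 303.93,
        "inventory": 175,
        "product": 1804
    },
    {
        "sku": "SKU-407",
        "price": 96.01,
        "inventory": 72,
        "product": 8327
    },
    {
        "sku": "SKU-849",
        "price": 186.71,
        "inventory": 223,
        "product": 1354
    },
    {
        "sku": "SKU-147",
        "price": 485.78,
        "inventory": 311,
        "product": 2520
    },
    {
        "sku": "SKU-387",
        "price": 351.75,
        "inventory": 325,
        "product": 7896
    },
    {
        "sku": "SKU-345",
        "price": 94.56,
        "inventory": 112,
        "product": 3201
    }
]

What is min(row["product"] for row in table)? 1354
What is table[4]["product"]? 7896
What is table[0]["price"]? 303.93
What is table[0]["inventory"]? 175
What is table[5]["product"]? 3201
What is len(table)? 6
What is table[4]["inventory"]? 325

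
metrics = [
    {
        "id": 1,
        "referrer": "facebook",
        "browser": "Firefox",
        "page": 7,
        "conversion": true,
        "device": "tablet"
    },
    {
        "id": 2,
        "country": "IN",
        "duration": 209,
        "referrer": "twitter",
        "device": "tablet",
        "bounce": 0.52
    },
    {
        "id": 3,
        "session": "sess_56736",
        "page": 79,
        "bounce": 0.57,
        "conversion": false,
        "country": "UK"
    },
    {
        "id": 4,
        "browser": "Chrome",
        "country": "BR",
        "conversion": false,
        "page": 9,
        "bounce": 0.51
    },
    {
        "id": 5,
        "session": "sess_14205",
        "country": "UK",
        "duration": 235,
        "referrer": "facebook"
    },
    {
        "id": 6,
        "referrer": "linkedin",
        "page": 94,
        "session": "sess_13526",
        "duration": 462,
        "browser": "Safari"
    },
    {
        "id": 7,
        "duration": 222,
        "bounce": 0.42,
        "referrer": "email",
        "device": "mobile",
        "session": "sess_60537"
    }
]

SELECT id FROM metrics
[1, 2, 3, 4, 5, 6, 7]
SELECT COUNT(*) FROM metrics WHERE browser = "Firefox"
1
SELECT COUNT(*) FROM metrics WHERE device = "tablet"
2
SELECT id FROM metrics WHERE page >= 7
[1, 3, 4, 6]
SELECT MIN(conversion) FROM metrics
False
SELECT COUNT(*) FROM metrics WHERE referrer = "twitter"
1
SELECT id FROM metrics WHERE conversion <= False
[3, 4]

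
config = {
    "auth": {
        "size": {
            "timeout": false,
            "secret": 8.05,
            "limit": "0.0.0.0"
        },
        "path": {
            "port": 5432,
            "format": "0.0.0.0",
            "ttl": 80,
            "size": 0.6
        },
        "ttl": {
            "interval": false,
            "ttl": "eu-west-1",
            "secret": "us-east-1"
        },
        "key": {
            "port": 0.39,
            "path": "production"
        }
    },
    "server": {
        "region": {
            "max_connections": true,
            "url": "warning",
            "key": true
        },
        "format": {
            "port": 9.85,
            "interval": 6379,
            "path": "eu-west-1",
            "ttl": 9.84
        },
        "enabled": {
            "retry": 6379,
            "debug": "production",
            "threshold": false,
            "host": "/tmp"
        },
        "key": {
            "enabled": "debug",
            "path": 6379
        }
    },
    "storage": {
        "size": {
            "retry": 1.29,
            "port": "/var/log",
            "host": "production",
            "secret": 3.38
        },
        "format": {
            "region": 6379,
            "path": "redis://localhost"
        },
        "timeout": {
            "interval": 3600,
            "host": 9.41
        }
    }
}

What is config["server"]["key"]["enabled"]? "debug"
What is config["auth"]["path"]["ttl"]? 80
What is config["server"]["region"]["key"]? True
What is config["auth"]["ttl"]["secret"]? "us-east-1"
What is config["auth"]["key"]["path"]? "production"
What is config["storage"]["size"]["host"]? "production"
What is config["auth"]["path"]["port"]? 5432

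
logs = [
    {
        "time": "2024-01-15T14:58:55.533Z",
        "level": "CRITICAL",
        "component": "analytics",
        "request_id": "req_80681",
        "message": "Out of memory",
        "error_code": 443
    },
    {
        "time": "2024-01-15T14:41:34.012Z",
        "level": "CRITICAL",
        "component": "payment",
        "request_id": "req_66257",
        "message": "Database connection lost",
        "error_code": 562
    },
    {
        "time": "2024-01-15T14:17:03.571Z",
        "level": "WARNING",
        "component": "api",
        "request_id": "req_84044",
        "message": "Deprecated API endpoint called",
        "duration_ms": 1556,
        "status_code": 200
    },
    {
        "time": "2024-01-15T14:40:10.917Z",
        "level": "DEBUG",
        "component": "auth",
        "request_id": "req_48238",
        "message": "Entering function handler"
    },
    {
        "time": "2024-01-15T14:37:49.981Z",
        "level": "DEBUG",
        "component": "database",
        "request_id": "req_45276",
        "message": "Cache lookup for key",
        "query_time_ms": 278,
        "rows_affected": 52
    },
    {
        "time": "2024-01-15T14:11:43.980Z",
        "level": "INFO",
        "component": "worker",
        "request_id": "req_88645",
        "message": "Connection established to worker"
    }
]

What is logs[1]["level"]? "CRITICAL"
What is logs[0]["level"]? "CRITICAL"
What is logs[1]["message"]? "Database connection lost"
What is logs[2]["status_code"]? 200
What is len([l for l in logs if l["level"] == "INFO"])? 1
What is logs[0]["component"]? "analytics"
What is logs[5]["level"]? "INFO"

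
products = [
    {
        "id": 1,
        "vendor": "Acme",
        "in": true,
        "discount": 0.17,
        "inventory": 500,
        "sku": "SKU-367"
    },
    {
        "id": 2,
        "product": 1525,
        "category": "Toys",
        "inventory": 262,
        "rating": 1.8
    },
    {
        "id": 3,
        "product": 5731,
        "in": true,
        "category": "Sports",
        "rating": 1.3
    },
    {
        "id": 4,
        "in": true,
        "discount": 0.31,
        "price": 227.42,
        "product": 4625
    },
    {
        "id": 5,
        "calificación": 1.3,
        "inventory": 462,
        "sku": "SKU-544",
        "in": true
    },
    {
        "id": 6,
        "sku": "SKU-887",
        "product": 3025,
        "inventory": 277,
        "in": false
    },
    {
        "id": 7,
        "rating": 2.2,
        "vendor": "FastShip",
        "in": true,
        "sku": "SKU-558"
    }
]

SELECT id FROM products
[1, 2, 3, 4, 5, 6, 7]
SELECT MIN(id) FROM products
1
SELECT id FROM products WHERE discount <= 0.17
[1]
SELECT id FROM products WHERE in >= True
[1, 3, 4, 5, 7]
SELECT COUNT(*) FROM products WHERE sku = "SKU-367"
1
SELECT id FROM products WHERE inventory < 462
[2, 6]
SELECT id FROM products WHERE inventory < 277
[2]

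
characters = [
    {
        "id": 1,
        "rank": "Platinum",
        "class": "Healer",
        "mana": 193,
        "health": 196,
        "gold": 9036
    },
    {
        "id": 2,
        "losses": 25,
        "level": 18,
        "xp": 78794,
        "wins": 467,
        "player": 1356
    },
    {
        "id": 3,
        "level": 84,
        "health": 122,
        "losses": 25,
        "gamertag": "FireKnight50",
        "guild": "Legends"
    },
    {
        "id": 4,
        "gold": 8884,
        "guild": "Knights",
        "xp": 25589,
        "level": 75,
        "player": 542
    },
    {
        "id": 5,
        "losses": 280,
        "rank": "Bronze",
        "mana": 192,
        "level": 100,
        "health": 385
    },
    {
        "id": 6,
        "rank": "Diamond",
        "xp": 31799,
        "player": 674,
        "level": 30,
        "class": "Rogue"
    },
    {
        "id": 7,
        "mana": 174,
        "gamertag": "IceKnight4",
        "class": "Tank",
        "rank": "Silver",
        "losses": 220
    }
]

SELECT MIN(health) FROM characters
122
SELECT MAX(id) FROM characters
7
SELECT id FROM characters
[1, 2, 3, 4, 5, 6, 7]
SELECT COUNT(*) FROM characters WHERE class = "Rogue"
1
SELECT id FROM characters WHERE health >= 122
[1, 3, 5]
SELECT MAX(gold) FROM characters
9036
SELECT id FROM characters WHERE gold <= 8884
[4]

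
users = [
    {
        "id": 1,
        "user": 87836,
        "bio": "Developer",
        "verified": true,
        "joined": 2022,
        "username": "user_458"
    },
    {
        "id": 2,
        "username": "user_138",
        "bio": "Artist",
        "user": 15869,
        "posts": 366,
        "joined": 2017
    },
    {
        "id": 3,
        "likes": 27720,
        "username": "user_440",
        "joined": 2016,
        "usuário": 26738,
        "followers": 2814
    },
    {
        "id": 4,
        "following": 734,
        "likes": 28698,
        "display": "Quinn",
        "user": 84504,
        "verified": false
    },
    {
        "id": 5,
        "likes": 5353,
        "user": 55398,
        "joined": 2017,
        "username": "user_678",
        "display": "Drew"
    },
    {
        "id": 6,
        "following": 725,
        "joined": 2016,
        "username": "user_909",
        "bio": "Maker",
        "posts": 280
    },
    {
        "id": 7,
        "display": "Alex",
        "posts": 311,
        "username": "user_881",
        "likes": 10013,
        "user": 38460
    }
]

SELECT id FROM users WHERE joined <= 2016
[3, 6]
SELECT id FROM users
[1, 2, 3, 4, 5, 6, 7]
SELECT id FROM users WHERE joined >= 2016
[1, 2, 3, 5, 6]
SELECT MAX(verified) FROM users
True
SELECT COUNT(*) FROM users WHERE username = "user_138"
1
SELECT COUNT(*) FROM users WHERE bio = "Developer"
1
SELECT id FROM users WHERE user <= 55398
[2, 5, 7]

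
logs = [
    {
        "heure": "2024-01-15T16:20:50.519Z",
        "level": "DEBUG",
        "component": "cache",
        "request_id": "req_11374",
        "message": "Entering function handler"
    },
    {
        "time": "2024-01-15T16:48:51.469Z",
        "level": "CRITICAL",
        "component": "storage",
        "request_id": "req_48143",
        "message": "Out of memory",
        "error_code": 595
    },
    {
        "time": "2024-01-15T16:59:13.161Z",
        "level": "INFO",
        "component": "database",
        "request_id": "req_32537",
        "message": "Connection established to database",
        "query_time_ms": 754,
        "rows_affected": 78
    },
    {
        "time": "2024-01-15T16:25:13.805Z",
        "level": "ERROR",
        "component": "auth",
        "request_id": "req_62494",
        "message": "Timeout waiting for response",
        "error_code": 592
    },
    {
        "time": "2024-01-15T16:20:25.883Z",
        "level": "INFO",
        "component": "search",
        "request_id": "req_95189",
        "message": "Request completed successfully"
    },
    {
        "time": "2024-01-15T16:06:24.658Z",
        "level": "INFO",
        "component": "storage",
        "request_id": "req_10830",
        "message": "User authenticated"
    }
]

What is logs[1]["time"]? "2024-01-15T16:48:51.469Z"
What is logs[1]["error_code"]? 595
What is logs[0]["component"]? "cache"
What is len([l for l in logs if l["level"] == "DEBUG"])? 1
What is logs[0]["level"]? "DEBUG"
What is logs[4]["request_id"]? "req_95189"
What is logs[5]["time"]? "2024-01-15T16:06:24.658Z"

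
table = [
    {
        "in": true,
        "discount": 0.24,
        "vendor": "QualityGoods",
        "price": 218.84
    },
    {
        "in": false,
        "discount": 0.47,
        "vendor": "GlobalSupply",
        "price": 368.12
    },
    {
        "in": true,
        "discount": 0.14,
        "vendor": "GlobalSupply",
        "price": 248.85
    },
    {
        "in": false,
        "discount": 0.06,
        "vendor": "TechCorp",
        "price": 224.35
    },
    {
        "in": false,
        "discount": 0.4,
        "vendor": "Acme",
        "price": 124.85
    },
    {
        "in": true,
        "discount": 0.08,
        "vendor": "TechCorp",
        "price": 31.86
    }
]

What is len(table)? 6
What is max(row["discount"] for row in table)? 0.47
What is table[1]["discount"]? 0.47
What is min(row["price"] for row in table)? 31.86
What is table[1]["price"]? 368.12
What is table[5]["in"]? True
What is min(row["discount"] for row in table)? 0.06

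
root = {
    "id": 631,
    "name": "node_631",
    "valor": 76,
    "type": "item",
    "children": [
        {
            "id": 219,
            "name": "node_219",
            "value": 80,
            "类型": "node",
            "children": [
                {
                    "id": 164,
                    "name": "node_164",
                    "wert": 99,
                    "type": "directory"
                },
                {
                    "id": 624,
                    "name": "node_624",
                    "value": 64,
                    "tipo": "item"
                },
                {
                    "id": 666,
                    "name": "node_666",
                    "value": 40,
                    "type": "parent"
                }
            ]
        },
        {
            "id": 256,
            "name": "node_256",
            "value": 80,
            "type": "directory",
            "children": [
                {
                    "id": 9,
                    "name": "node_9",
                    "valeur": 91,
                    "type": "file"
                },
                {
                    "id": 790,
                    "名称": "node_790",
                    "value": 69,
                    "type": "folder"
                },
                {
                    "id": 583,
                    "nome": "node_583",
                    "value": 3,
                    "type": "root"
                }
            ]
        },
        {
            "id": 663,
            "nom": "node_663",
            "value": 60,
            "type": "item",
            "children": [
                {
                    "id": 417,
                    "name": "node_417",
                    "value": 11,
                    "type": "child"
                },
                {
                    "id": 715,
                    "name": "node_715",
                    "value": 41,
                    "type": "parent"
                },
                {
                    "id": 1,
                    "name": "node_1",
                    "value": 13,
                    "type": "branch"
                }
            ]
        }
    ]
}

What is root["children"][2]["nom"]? "node_663"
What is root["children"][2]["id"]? 663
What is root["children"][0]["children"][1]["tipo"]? "item"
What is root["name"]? "node_631"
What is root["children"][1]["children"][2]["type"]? "root"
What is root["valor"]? 76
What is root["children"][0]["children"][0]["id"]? 164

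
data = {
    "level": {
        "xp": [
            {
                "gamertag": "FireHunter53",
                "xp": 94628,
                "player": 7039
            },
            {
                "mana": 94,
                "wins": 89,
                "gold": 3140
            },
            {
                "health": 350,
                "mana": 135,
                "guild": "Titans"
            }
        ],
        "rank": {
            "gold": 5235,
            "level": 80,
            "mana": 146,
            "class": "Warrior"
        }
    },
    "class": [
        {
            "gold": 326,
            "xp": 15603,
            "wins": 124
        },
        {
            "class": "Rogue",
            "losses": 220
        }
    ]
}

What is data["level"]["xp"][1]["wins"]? 89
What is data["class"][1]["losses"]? 220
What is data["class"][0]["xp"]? 15603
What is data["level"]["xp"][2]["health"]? 350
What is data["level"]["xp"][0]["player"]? 7039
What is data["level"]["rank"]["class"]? "Warrior"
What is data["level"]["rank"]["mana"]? 146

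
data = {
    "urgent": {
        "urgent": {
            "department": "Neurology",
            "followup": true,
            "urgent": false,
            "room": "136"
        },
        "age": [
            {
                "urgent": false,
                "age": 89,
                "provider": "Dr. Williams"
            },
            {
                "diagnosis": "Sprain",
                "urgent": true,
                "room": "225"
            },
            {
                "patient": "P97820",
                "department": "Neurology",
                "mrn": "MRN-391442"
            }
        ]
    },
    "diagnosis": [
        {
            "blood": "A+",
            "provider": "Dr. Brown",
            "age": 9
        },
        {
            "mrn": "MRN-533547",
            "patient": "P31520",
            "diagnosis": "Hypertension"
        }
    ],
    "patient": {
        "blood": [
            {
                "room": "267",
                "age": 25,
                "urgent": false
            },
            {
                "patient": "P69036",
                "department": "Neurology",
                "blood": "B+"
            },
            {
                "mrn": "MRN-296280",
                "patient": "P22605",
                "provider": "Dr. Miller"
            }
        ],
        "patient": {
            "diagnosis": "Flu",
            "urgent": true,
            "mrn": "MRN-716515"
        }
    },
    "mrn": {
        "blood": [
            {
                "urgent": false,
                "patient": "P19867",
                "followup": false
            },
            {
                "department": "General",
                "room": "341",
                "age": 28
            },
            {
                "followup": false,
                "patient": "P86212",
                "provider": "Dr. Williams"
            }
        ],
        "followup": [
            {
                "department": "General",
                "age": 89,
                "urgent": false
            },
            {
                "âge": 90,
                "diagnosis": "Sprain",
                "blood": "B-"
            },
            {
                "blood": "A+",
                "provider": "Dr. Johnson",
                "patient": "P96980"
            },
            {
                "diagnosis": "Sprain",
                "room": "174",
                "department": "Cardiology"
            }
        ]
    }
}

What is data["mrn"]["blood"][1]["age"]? 28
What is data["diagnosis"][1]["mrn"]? "MRN-533547"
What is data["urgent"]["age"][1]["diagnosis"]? "Sprain"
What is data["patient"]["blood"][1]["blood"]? "B+"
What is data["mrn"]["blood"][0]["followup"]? False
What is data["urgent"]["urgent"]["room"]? "136"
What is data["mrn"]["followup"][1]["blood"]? "B-"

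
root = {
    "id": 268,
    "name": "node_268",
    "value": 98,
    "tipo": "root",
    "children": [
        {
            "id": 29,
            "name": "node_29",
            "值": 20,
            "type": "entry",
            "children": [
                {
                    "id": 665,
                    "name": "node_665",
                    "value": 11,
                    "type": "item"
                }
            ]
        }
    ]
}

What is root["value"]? 98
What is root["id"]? 268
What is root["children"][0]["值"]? 20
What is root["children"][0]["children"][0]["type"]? "item"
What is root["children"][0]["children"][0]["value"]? 11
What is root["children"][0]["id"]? 29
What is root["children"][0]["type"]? "entry"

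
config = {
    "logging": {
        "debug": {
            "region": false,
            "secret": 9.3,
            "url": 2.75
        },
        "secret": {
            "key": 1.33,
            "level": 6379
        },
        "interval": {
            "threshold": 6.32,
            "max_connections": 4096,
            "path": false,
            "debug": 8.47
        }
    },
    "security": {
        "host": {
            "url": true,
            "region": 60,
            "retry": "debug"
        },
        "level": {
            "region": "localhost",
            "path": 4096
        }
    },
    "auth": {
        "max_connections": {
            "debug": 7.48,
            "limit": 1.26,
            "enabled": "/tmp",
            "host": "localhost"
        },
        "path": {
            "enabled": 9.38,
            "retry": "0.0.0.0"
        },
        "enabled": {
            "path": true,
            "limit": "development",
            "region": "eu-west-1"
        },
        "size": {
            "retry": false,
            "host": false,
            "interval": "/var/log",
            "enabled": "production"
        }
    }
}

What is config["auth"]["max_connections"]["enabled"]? "/tmp"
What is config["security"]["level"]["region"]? "localhost"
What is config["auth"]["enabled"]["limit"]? "development"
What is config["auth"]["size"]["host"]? False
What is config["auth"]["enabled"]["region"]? "eu-west-1"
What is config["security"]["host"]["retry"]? "debug"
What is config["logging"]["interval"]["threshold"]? 6.32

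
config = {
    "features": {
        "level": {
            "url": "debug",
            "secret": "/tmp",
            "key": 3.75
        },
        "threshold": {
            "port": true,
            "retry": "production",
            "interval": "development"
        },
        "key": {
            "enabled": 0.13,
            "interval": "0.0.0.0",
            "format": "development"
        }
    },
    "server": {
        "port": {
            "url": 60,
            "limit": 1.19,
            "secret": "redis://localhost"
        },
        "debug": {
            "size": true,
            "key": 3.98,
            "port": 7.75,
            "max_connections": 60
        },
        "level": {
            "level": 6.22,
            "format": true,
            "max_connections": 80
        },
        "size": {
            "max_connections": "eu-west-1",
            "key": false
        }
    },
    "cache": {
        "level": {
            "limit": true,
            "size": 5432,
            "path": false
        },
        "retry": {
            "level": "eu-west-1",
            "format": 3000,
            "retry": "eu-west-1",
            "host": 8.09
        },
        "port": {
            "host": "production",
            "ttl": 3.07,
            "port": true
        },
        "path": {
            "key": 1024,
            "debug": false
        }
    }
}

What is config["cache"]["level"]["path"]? False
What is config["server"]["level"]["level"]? 6.22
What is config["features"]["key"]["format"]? "development"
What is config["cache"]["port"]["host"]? "production"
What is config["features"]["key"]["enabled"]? 0.13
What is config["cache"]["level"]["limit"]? True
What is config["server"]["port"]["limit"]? 1.19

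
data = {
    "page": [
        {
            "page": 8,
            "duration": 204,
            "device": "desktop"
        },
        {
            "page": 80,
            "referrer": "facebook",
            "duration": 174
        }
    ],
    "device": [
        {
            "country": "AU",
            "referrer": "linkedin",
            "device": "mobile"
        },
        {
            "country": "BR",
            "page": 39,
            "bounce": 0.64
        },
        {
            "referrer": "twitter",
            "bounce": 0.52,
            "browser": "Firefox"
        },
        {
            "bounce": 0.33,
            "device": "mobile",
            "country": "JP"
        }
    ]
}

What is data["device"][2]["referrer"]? "twitter"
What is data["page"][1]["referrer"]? "facebook"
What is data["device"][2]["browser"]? "Firefox"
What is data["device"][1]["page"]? 39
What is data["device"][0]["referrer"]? "linkedin"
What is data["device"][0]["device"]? "mobile"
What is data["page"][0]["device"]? "desktop"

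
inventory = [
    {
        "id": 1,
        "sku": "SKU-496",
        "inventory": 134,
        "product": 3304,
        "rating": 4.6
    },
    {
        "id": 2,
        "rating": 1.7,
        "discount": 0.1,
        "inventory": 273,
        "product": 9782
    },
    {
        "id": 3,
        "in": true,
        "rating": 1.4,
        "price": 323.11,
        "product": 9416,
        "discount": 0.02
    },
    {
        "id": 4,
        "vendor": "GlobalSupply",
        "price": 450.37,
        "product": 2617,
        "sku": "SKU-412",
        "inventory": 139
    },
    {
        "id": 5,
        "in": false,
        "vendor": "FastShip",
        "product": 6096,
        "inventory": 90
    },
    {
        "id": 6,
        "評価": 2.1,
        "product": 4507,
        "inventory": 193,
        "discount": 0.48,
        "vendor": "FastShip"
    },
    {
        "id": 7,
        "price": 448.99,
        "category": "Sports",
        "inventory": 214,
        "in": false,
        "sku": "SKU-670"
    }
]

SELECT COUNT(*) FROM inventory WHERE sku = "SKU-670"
1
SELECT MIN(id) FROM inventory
1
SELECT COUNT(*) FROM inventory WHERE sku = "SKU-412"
1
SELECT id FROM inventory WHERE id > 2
[3, 4, 5, 6, 7]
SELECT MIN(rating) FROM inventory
1.4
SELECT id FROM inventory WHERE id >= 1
[1, 2, 3, 4, 5, 6, 7]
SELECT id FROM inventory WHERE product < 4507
[1, 4]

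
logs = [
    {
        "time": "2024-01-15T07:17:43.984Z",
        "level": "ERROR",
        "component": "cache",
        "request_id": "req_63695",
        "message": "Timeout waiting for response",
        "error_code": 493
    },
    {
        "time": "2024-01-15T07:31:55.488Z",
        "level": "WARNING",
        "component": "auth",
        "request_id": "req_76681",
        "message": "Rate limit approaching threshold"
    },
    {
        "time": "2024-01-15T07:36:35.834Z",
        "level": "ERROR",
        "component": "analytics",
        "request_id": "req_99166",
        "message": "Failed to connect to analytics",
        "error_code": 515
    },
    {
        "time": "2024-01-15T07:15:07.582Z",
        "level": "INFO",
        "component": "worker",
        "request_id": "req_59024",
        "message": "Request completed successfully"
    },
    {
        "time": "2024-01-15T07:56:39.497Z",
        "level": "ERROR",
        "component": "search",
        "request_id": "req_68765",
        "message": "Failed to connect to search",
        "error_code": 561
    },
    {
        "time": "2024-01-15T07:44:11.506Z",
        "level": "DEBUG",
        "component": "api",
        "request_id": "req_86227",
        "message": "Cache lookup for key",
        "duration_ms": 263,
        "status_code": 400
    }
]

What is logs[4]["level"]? "ERROR"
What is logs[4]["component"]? "search"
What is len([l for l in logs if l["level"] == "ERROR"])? 3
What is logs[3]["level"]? "INFO"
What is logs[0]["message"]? "Timeout waiting for response"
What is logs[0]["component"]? "cache"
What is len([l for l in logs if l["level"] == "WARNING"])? 1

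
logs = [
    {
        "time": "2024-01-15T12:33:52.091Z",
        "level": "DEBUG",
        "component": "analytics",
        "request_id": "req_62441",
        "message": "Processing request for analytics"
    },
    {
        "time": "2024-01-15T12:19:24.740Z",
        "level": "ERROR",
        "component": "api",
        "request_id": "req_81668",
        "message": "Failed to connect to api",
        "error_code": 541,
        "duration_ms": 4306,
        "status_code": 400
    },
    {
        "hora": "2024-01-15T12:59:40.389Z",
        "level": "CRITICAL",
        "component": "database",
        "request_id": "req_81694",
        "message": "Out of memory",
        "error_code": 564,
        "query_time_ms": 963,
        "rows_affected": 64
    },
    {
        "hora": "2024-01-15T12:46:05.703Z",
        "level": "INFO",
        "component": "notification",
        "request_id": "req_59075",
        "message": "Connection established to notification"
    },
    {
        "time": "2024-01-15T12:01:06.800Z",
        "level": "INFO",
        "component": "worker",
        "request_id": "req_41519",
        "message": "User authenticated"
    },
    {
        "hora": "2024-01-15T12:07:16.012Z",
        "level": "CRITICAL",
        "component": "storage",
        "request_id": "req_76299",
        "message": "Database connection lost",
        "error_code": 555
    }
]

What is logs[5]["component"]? "storage"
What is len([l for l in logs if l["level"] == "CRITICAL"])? 2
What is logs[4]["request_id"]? "req_41519"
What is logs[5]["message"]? "Database connection lost"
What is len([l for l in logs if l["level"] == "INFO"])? 2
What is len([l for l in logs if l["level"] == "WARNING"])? 0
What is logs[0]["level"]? "DEBUG"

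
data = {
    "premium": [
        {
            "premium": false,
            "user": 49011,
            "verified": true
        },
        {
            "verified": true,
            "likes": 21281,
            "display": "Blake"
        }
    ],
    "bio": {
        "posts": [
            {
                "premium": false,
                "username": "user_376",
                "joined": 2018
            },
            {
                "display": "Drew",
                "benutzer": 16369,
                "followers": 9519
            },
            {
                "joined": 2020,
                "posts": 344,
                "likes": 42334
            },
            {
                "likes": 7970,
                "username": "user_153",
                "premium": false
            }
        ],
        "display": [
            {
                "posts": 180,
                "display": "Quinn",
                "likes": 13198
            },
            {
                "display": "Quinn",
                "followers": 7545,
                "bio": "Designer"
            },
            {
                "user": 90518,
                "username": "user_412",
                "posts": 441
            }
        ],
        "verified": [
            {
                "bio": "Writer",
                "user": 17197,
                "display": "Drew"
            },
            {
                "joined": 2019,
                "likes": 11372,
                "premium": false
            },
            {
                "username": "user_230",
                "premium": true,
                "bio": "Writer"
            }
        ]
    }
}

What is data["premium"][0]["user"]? 49011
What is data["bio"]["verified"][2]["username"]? "user_230"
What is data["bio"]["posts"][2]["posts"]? 344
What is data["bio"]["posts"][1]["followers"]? 9519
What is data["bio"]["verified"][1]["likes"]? 11372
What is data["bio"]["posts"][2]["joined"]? 2020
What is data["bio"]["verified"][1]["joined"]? 2019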